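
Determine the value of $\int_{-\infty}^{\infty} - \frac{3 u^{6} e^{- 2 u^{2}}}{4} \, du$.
$- \frac{45 \sqrt{2} \sqrt{\pi}}{512}$

Start from the elementary integral
$$J(a) = \int_{-\infty}^{\infty} - \frac{3 e^{- a u^{2}}}{4} \, du = - \frac{3 \sqrt{\pi}}{4 \sqrt{a}}.$$

Differentiating under the integral sign brings down a factor of $(-u^2)$:
$$\frac{dJ}{da} = \int_{-\infty}^{\infty} \frac{3 u^{2} e^{- a u^{2}}}{4} \, du = \frac{3 \sqrt{\pi}}{8 a^{\frac{3}{2}}}.$$

Repeating $3$ times in total — each differentiation brings down another $(-u^2)$ — gives
$$\frac{d^{3}J}{da^{3}} = \int_{-\infty}^{\infty} \frac{3 u^{6} e^{- a u^{2}}}{4} \, du = \frac{45 \sqrt{\pi}}{32 a^{\frac{7}{2}}},$$
and the integrand here is $(-1)^{3}$ times the target integrand, so $I = (-1)^{3}\,\frac{d^{3}J}{da^{3}} = - \frac{45 \sqrt{\pi}}{32 a^{\frac{7}{2}}}$.

Setting $a = 2$:
$$I = - \frac{45 \sqrt{2} \sqrt{\pi}}{512}.$$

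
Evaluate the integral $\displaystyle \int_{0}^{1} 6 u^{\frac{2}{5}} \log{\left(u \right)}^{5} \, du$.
$- \frac{11250000}{117649}$

Consider the simpler parametrised integral
$$J(a) = \int_{0}^{1} 6 u^{a} \, du = \frac{6}{a + 1}.$$

Differentiating under the integral sign brings down a factor of $\ln u$:
$$\frac{dJ}{da} = \int_{0}^{1} 6 u^{a} \log{\left(u \right)} \, du = - \frac{6}{\left(a + 1\right)^{2}}.$$

Repeating $5$ times in total — each differentiation brings down another $\ln u$ — gives
$$\frac{d^{5}J}{da^{5}} = \int_{0}^{1} 6 u^{a} \log{\left(u \right)}^{5} \, du = - \frac{720}{\left(a + 1\right)^{6}},$$
and the integrand here is exactly the target integrand, so $I = - \frac{720}{\left(a + 1\right)^{6}}$.

Setting $a = \frac{2}{5}$:
$$I = - \frac{11250000}{117649}.$$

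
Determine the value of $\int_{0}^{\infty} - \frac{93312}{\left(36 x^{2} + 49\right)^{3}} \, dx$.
$- \frac{2916 \pi}{16807}$

Start from the standard arctangent integral
$$J(a) = \int_{0}^{\infty} - \frac{2}{a^{2} + x^{2}} \, dx = - \frac{\pi}{a}.$$

Differentiating under the integral sign with respect to $a$,
$$\frac{dJ}{da} = \int_{0}^{\infty} \frac{4 a}{\left(a^{2} + x^{2}\right)^{2}} \, dx = \frac{\pi}{a^{2}},$$
so $\int_{0}^{\infty} - \frac{2}{\left(a^{2} + x^{2}\right)^{2}} \, dx = - \frac{\pi}{2 a^{3}}$.

Repeating — each differentiation of $1/(x^2+a^2)^j$ produces $-2ja/(x^2+a^2)^{j+1}$ — and dividing through by $-2ja$ at each step yields, after $2$ differentiations in total,
$$\int_{0}^{\infty} - \frac{2}{\left(a^{2} + x^{2}\right)^{3}} \, dx = - \frac{3 \pi}{8 a^{5}}.$$

Setting $a = \frac{7}{6}$:
$$I = - \frac{2916 \pi}{16807}.$$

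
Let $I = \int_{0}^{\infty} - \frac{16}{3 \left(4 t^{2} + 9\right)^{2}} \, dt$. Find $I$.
$- \frac{2 \pi}{81}$

Start from the standard arctangent integral
$$J(a) = \int_{0}^{\infty} - \frac{1}{3 \left(a^{2} + t^{2}\right)} \, dt = - \frac{\pi}{6 a}.$$

Differentiating under the integral sign with respect to $a$,
$$\frac{dJ}{da} = \int_{0}^{\infty} \frac{2 a}{3 \left(a^{2} + t^{2}\right)^{2}} \, dt = \frac{\pi}{6 a^{2}},$$
so $\int_{0}^{\infty} - \frac{1}{3 \left(a^{2} + t^{2}\right)^{2}} \, dt = - \frac{\pi}{12 a^{3}}$.

Setting $a = \frac{3}{2}$:
$$I = - \frac{2 \pi}{81}.$$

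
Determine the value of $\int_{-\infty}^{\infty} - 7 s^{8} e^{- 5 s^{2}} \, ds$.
$- \frac{147 \sqrt{5} \sqrt{\pi}}{10000}$

Begin with the known integral
$$J(a) = \int_{-\infty}^{\infty} - 7 e^{- a s^{2}} \, ds = - \frac{7 \sqrt{\pi}}{\sqrt{a}}.$$

Differentiating under the integral sign brings down a factor of $(-s^2)$:
$$\frac{dJ}{da} = \int_{-\infty}^{\infty} 7 s^{2} e^{- a s^{2}} \, ds = \frac{7 \sqrt{\pi}}{2 a^{\frac{3}{2}}}.$$

Repeating $4$ times in total — each differentiation brings down another $(-s^2)$ — gives
$$\frac{d^{4}J}{da^{4}} = \int_{-\infty}^{\infty} - 7 s^{8} e^{- a s^{2}} \, ds = - \frac{735 \sqrt{\pi}}{16 a^{\frac{9}{2}}},$$
and the integrand here is exactly the target integrand, so $I = - \frac{735 \sqrt{\pi}}{16 a^{\frac{9}{2}}}$.

Setting $a = 5$:
$$I = - \frac{147 \sqrt{5} \sqrt{\pi}}{10000}.$$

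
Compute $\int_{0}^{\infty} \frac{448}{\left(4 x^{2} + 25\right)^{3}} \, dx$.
$\frac{42 \pi}{3125}$

Start from the standard arctangent integral
$$J(a) = \int_{0}^{\infty} \frac{7}{a^{2} + x^{2}} \, dx = \frac{7 \pi}{2 a}.$$

Differentiating under the integral sign with respect to $a$,
$$\frac{dJ}{da} = \int_{0}^{\infty} - \frac{14 a}{\left(a^{2} + x^{2}\right)^{2}} \, dx = - \frac{7 \pi}{2 a^{2}},$$
so $\int_{0}^{\infty} \frac{7}{\left(a^{2} + x^{2}\right)^{2}} \, dx = \frac{7 \pi}{4 a^{3}}$.

Repeating — each differentiation of $1/(x^2+a^2)^j$ produces $-2ja/(x^2+a^2)^{j+1}$ — and dividing through by $-2ja$ at each step yields, after $2$ differentiations in total,
$$\int_{0}^{\infty} \frac{7}{\left(a^{2} + x^{2}\right)^{3}} \, dx = \frac{21 \pi}{16 a^{5}}.$$

Setting $a = \frac{5}{2}$:
$$I = \frac{42 \pi}{3125}.$$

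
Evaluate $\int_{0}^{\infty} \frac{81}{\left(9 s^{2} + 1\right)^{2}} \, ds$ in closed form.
$\frac{27 \pi}{4}$

Begin with the known result
$$J(a) = \int_{0}^{\infty} \frac{1}{a^{2} + s^{2}} \, ds = \frac{\pi}{2 a}.$$

Differentiating under the integral sign with respect to $a$,
$$\frac{dJ}{da} = \int_{0}^{\infty} - \frac{2 a}{\left(a^{2} + s^{2}\right)^{2}} \, ds = - \frac{\pi}{2 a^{2}},$$
so $\int_{0}^{\infty} \frac{1}{\left(a^{2} + s^{2}\right)^{2}} \, ds = \frac{\pi}{4 a^{3}}$.

Setting $a = \frac{1}{3}$:
$$I = \frac{27 \pi}{4}.$$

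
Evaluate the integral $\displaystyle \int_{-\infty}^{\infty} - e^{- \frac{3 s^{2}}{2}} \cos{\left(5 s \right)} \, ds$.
$- \frac{\sqrt{6} \sqrt{\pi}}{3 e^{\frac{25}{6}}}$

Treat the cosine frequency as a parameter and define $I(b) = \int_{-\infty}^{\infty} - e^{- \frac{3 s^{2}}{2}} \cos{\left(b s \right)} \, ds$.

Differentiating under the integral sign,
$$I'(b) = \int_{-\infty}^{\infty} s e^{- \frac{3 s^{2}}{2}} \sin{\left(b s \right)} \, ds.$$

Integrate $\int_{-\infty}^{\infty} s \sin(b s)\, e^{- \frac{3 s^{2}}{2}}\, ds$ by parts with $u = \sin(b s)$ and $dv = s\, e^{- \frac{3 s^{2}}{2}}\, ds$, giving $v = - \frac{e^{- \frac{3 s^{2}}{2}}}{3}$. The boundary term vanishes and
$$\int_{-\infty}^{\infty} s \sin(b s)\, e^{- \frac{3 s^{2}}{2}}\, ds = \frac{b}{3} \int_{-\infty}^{\infty} \cos(b s)\, e^{- \frac{3 s^{2}}{2}}\, ds,$$
so $I'(b) = - \frac{b}{3}\, I(b)$.

This is a separable first-order ODE; solving with the initial condition $I(0) = \int_{-\infty}^{\infty} - e^{- \frac{3 s^{2}}{2}}\,ds = - \frac{\sqrt{6} \sqrt{\pi}}{3}$ gives
$$I(b) = - \frac{\sqrt{6} \sqrt{\pi} e^{- \frac{b^{2}}{6}}}{3}.$$

Setting $b = 5$:
$$I = - \frac{\sqrt{6} \sqrt{\pi}}{3 e^{\frac{25}{6}}}.$$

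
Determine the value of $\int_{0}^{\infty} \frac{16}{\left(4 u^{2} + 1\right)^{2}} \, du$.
$2 \pi$

Begin with the known result
$$J(a) = \int_{0}^{\infty} \frac{1}{a^{2} + u^{2}} \, du = \frac{\pi}{2 a}.$$

Differentiating under the integral sign with respect to $a$,
$$\frac{dJ}{da} = \int_{0}^{\infty} - \frac{2 a}{\left(a^{2} + u^{2}\right)^{2}} \, du = - \frac{\pi}{2 a^{2}},$$
so $\int_{0}^{\infty} \frac{1}{\left(a^{2} + u^{2}\right)^{2}} \, du = \frac{\pi}{4 a^{3}}$.

Setting $a = \frac{1}{2}$:
$$I = 2 \pi.$$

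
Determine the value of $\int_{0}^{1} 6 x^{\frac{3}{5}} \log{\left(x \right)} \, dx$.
$- \frac{75}{32}$

Begin with the known integral
$$J(a) = \int_{0}^{1} 6 x^{a} \, dx = \frac{6}{a + 1}.$$

Differentiating under the integral sign brings down a factor of $\ln x$:
$$\frac{dJ}{da} = \int_{0}^{1} 6 x^{a} \log{\left(x \right)} \, dx = - \frac{6}{\left(a + 1\right)^{2}}.$$

The integral on the left is $I$, so $I = - \frac{6}{\left(a + 1\right)^{2}}$.

Setting $a = \frac{3}{5}$:
$$I = - \frac{75}{32}.$$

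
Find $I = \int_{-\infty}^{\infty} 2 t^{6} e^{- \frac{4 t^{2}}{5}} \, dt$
$\frac{1875 \sqrt{5} \sqrt{\pi}}{512}$

Consider the simpler parametrised integral
$$J(a) = \int_{-\infty}^{\infty} 2 e^{- a t^{2}} \, dt = \frac{2 \sqrt{\pi}}{\sqrt{a}}.$$

Differentiating under the integral sign brings down a factor of $(-t^2)$:
$$\frac{dJ}{da} = \int_{-\infty}^{\infty} - 2 t^{2} e^{- a t^{2}} \, dt = - \frac{\sqrt{\pi}}{a^{\frac{3}{2}}}.$$

Repeating $3$ times in total — each differentiation brings down another $(-t^2)$ — gives
$$\frac{d^{3}J}{da^{3}} = \int_{-\infty}^{\infty} - 2 t^{6} e^{- a t^{2}} \, dt = - \frac{15 \sqrt{\pi}}{4 a^{\frac{7}{2}}},$$
and the integrand here is $(-1)^{3}$ times the target integrand, so $I = (-1)^{3}\,\frac{d^{3}J}{da^{3}} = \frac{15 \sqrt{\pi}}{4 a^{\frac{7}{2}}}$.

Setting $a = \frac{4}{5}$:
$$I = \frac{1875 \sqrt{5} \sqrt{\pi}}{512}.$$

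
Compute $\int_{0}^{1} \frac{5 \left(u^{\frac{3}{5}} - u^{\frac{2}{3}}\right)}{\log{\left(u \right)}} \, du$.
$- \log{\left(\frac{9765625}{7962624} \right)}$

Consider the one-parameter family: let $I(a) = \int_{0}^{1} \frac{5 \left(u^{\frac{3}{5}} - u^{a}\right)}{\log{\left(u \right)}} \, du$.

Since $\dfrac{\partial}{\partial a}\,u^{a} = u^{a} \ln u$, the $\ln u$ in the denominator cancels and
$$\frac{dI}{da} = \int_{0}^{1} -5 u^{a} \, du = -5 \left[\frac{u^{a+1}}{a+1}\right]_0^1 = - \frac{5}{a + 1}.$$

Integrating with respect to $a$ gives $I(a) = - \log{\left(\frac{3125 \left(a + 1\right)^{5}}{32768} \right)} + C$.

At $a = \frac{3}{5}$ the integrand is identically $0$, so $I(\frac{3}{5}) = 0$. The closed form gives $0$, hence $C = 0$.

Setting $a = \frac{2}{3}$:
$$I = - \log{\left(\frac{9765625}{7962624} \right)}.$$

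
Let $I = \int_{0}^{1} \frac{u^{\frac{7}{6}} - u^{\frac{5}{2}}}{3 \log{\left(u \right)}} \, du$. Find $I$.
$- \frac{\log{\left(21 \right)}}{3} + \frac{\log{\left(13 \right)}}{3}$

Introduce a parameter $a$ in the exponent: let $I(a) = \int_{0}^{1} \frac{- u^{\frac{5}{2}} + u^{a}}{3 \log{\left(u \right)}} \, du$.

Since $\dfrac{\partial}{\partial a}\,u^{a} = u^{a} \ln u$, the $\ln u$ in the denominator cancels and
$$\frac{dI}{da} = \int_{0}^{1} \frac{1}{3} u^{a} \, du = \frac{1}{3} \left[\frac{u^{a+1}}{a+1}\right]_0^1 = \frac{1}{3 \left(a + 1\right)}.$$

Integrating with respect to $a$ gives $I(a) = \frac{\log{\left(a + 1 \right)}}{3} - \frac{\log{\left(7 \right)}}{3} + \frac{\log{\left(2 \right)}}{3} + C$.

At $a = \frac{5}{2}$ the integrand is identically $0$, so $I(\frac{5}{2}) = 0$. The closed form gives $0$, hence $C = 0$.

Setting $a = \frac{7}{6}$:
$$I = - \frac{\log{\left(21 \right)}}{3} + \frac{\log{\left(13 \right)}}{3}.$$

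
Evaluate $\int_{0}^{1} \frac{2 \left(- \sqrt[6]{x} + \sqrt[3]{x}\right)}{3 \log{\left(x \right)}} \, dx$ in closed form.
$\log{\left(\frac{4 \sqrt[3]{7}}{7} \right)}$

Consider the one-parameter family: let $I(a) = \int_{0}^{1} \frac{2 \left(- \sqrt[6]{x} + x^{a}\right)}{3 \log{\left(x \right)}} \, dx$.

Since $\dfrac{\partial}{\partial a}\,x^{a} = x^{a} \ln x$, the $\ln x$ in the denominator cancels and
$$\frac{dI}{da} = \int_{0}^{1} \frac{2}{3} x^{a} \, dx = \frac{2}{3} \left[\frac{x^{a+1}}{a+1}\right]_0^1 = \frac{2}{3 \left(a + 1\right)}.$$

Integrating with respect to $a$ gives $I(a) = \log{\left(\frac{6^{\frac{2}{3}} \sqrt[3]{7} \left(a + 1\right)^{\frac{2}{3}}}{7} \right)} + C$.

At $a = \frac{1}{6}$ the integrand is identically $0$, so $I(\frac{1}{6}) = 0$. The closed form gives $0$, hence $C = 0$.

Setting $a = \frac{1}{3}$:
$$I = \log{\left(\frac{4 \sqrt[3]{7}}{7} \right)}.$$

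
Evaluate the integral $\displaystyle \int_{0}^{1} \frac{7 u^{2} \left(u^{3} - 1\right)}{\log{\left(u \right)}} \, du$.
$\log{\left(128 \right)}$

Introduce a parameter $a$ in the exponent: let $I(a) = \int_{0}^{1} \frac{7 \left(u^{5} - u^{a}\right)}{\log{\left(u \right)}} \, du$.

Since $\dfrac{\partial}{\partial a}\,u^{a} = u^{a} \ln u$, the $\ln u$ in the denominator cancels and
$$\frac{dI}{da} = \int_{0}^{1} -7 u^{a} \, du = -7 \left[\frac{u^{a+1}}{a+1}\right]_0^1 = - \frac{7}{a + 1}.$$

Integrating with respect to $a$ gives $I(a) = \log{\left(\frac{279936}{\left(a + 1\right)^{7}} \right)} + C$.

At $a = 5$ the integrand is identically $0$, so $I(5) = 0$. The closed form gives $0$, hence $C = 0$.

Setting $a = 2$:
$$I = \log{\left(128 \right)}.$$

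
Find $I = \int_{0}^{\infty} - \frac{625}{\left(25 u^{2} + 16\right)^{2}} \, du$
$- \frac{125 \pi}{256}$

Recall the elementary integral
$$J(a) = \int_{0}^{\infty} - \frac{1}{a^{2} + u^{2}} \, du = - \frac{\pi}{2 a}.$$

Differentiating under the integral sign with respect to $a$,
$$\frac{dJ}{da} = \int_{0}^{\infty} \frac{2 a}{\left(a^{2} + u^{2}\right)^{2}} \, du = \frac{\pi}{2 a^{2}},$$
so $\int_{0}^{\infty} - \frac{1}{\left(a^{2} + u^{2}\right)^{2}} \, du = - \frac{\pi}{4 a^{3}}$.

Setting $a = \frac{4}{5}$:
$$I = - \frac{125 \pi}{256}.$$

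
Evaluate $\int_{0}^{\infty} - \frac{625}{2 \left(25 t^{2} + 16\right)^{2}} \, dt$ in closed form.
$- \frac{125 \pi}{512}$

Recall the elementary integral
$$J(a) = \int_{0}^{\infty} - \frac{1}{2 \left(a^{2} + t^{2}\right)} \, dt = - \frac{\pi}{4 a}.$$

Differentiating under the integral sign with respect to $a$,
$$\frac{dJ}{da} = \int_{0}^{\infty} \frac{a}{\left(a^{2} + t^{2}\right)^{2}} \, dt = \frac{\pi}{4 a^{2}},$$
so $\int_{0}^{\infty} - \frac{1}{2 \left(a^{2} + t^{2}\right)^{2}} \, dt = - \frac{\pi}{8 a^{3}}$.

Setting $a = \frac{4}{5}$:
$$I = - \frac{125 \pi}{512}.$$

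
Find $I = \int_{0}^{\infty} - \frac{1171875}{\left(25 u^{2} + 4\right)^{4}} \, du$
$- \frac{1171875 \pi}{4096}$

Recall the elementary integral
$$J(a) = \int_{0}^{\infty} - \frac{3}{a^{2} + u^{2}} \, du = - \frac{3 \pi}{2 a}.$$

Differentiating under the integral sign with respect to $a$,
$$\frac{dJ}{da} = \int_{0}^{\infty} \frac{6 a}{\left(a^{2} + u^{2}\right)^{2}} \, du = \frac{3 \pi}{2 a^{2}},$$
so $\int_{0}^{\infty} - \frac{3}{\left(a^{2} + u^{2}\right)^{2}} \, du = - \frac{3 \pi}{4 a^{3}}$.

Repeating — each differentiation of $1/(u^2+a^2)^j$ produces $-2ja/(u^2+a^2)^{j+1}$ — and dividing through by $-2ja$ at each step yields, after $3$ differentiations in total,
$$\int_{0}^{\infty} - \frac{3}{\left(a^{2} + u^{2}\right)^{4}} \, du = - \frac{15 \pi}{32 a^{7}}.$$

Setting $a = \frac{2}{5}$:
$$I = - \frac{1171875 \pi}{4096}.$$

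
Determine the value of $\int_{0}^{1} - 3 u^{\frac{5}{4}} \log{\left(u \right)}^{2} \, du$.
$- \frac{128}{243}$

Begin with the known integral
$$J(a) = \int_{0}^{1} - 3 u^{a} \, du = - \frac{3}{a + 1}.$$

Differentiating under the integral sign brings down a factor of $\ln u$:
$$\frac{dJ}{da} = \int_{0}^{1} - 3 u^{a} \log{\left(u \right)} \, du = \frac{3}{\left(a + 1\right)^{2}}.$$

Repeating twice in total — each differentiation brings down another $\ln u$ — gives
$$\frac{d^{2}J}{da^{2}} = \int_{0}^{1} - 3 u^{a} \log{\left(u \right)}^{2} \, du = - \frac{6}{\left(a + 1\right)^{3}},$$
and the integrand here is exactly the target integrand, so $I = - \frac{6}{\left(a + 1\right)^{3}}$.

Setting $a = \frac{5}{4}$:
$$I = - \frac{128}{243}.$$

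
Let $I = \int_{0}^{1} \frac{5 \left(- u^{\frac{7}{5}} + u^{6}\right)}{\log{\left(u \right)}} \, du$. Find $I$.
$\log{\left(\frac{52521875}{248832} \right)}$

Introduce a parameter $a$ in the exponent: let $I(a) = \int_{0}^{1} \frac{5 \left(- u^{\frac{7}{5}} + u^{a}\right)}{\log{\left(u \right)}} \, du$.

Since $\dfrac{\partial}{\partial a}\,u^{a} = u^{a} \ln u$, the $\ln u$ in the denominator cancels and
$$\frac{dI}{da} = \int_{0}^{1} 5 u^{a} \, du = 5 \left[\frac{u^{a+1}}{a+1}\right]_0^1 = \frac{5}{a + 1}.$$

Integrating with respect to $a$ gives $I(a) = \log{\left(\frac{3125 \left(a + 1\right)^{5}}{248832} \right)} + C$.

At $a = \frac{7}{5}$ the integrand is identically $0$, so $I(\frac{7}{5}) = 0$. The closed form gives $0$, hence $C = 0$.

Setting $a = 6$:
$$I = \log{\left(\frac{52521875}{248832} \right)}.$$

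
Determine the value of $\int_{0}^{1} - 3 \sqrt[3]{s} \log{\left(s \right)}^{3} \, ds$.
$\frac{729}{128}$

Begin with the known integral
$$J(a) = \int_{0}^{1} - 3 s^{a} \, ds = - \frac{3}{a + 1}.$$

Differentiating under the integral sign brings down a factor of $\ln s$:
$$\frac{dJ}{da} = \int_{0}^{1} - 3 s^{a} \log{\left(s \right)} \, ds = \frac{3}{\left(a + 1\right)^{2}}.$$

Repeating $3$ times in total — each differentiation brings down another $\ln s$ — gives
$$\frac{d^{3}J}{da^{3}} = \int_{0}^{1} - 3 s^{a} \log{\left(s \right)}^{3} \, ds = \frac{18}{\left(a + 1\right)^{4}},$$
and the integrand here is exactly the target integrand, so $I = \frac{18}{\left(a + 1\right)^{4}}$.

Setting $a = \frac{1}{3}$:
$$I = \frac{729}{128}.$$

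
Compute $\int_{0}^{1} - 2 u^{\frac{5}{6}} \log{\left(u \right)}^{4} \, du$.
$- \frac{373248}{161051}$

Begin with the known integral
$$J(a) = \int_{0}^{1} - 2 u^{a} \, du = - \frac{2}{a + 1}.$$

Differentiating under the integral sign brings down a factor of $\ln u$:
$$\frac{dJ}{da} = \int_{0}^{1} - 2 u^{a} \log{\left(u \right)} \, du = \frac{2}{\left(a + 1\right)^{2}}.$$

Repeating $4$ times in total — each differentiation brings down another $\ln u$ — gives
$$\frac{d^{4}J}{da^{4}} = \int_{0}^{1} - 2 u^{a} \log{\left(u \right)}^{4} \, du = - \frac{48}{\left(a + 1\right)^{5}},$$
and the integrand here is exactly the target integrand, so $I = - \frac{48}{\left(a + 1\right)^{5}}$.

Setting $a = \frac{5}{6}$:
$$I = - \frac{373248}{161051}.$$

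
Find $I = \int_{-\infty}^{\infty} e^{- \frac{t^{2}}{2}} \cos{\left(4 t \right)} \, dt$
$\frac{\sqrt{2} \sqrt{\pi}}{e^{8}}$

Let $b$ denote the cosine frequency and define $I(b) = \int_{-\infty}^{\infty} e^{- \frac{t^{2}}{2}} \cos{\left(b t \right)} \, dt$.

Differentiating under the integral sign,
$$I'(b) = \int_{-\infty}^{\infty} - t e^{- \frac{t^{2}}{2}} \sin{\left(b t \right)} \, dt.$$

Integrate $\int_{-\infty}^{\infty} t \sin(b t)\, e^{- \frac{t^{2}}{2}}\, dt$ by parts with $u = \sin(b t)$ and $dv = t\, e^{- \frac{t^{2}}{2}}\, dt$, giving $v = - e^{- \frac{t^{2}}{2}}$. The boundary term vanishes and
$$\int_{-\infty}^{\infty} t \sin(b t)\, e^{- \frac{t^{2}}{2}}\, dt = b \int_{-\infty}^{\infty} \cos(b t)\, e^{- \frac{t^{2}}{2}}\, dt,$$
so $I'(b) = - b\, I(b)$.

This is a separable first-order ODE; solving with the initial condition $I(0) = \int_{-\infty}^{\infty} e^{- \frac{t^{2}}{2}}\,dt = \sqrt{2} \sqrt{\pi}$ gives
$$I(b) = \sqrt{2} \sqrt{\pi} e^{- \frac{b^{2}}{2}}.$$

Setting $b = 4$:
$$I = \frac{\sqrt{2} \sqrt{\pi}}{e^{8}}.$$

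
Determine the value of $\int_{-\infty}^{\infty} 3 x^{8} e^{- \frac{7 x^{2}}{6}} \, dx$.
$\frac{3645 \sqrt{42} \sqrt{\pi}}{2401}$

Start from the elementary integral
$$J(a) = \int_{-\infty}^{\infty} 3 e^{- a x^{2}} \, dx = \frac{3 \sqrt{\pi}}{\sqrt{a}}.$$

Differentiating under the integral sign brings down a factor of $(-x^2)$:
$$\frac{dJ}{da} = \int_{-\infty}^{\infty} - 3 x^{2} e^{- a x^{2}} \, dx = - \frac{3 \sqrt{\pi}}{2 a^{\frac{3}{2}}}.$$

Repeating $4$ times in total — each differentiation brings down another $(-x^2)$ — gives
$$\frac{d^{4}J}{da^{4}} = \int_{-\infty}^{\infty} 3 x^{8} e^{- a x^{2}} \, dx = \frac{315 \sqrt{\pi}}{16 a^{\frac{9}{2}}},$$
and the integrand here is exactly the target integrand, so $I = \frac{315 \sqrt{\pi}}{16 a^{\frac{9}{2}}}$.

Setting $a = \frac{7}{6}$:
$$I = \frac{3645 \sqrt{42} \sqrt{\pi}}{2401}.$$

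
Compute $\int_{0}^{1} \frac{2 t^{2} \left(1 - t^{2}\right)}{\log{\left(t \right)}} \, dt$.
$\log{\left(\frac{9}{25} \right)}$

Consider the one-parameter family: let $I(a) = \int_{0}^{1} \frac{2 \left(- t^{4} + t^{a}\right)}{\log{\left(t \right)}} \, dt$.

Since $\dfrac{\partial}{\partial a}\,t^{a} = t^{a} \ln t$, the $\ln t$ in the denominator cancels and
$$\frac{dI}{da} = \int_{0}^{1} 2 t^{a} \, dt = 2 \left[\frac{t^{a+1}}{a+1}\right]_0^1 = \frac{2}{a + 1}.$$

Integrating with respect to $a$ gives $I(a) = \log{\left(\frac{\left(a + 1\right)^{2}}{25} \right)} + C$.

At $a = 4$ the integrand is identically $0$, so $I(4) = 0$. The closed form gives $0$, hence $C = 0$.

Setting $a = 2$:
$$I = \log{\left(\frac{9}{25} \right)}.$$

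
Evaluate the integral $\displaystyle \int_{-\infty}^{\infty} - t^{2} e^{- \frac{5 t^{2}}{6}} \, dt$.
$- \frac{3 \sqrt{30} \sqrt{\pi}}{25}$

Consider the simpler parametrised integral
$$J(a) = \int_{-\infty}^{\infty} - e^{- a t^{2}} \, dt = - \frac{\sqrt{\pi}}{\sqrt{a}}.$$

Differentiating under the integral sign brings down a factor of $(-t^2)$:
$$\frac{dJ}{da} = \int_{-\infty}^{\infty} t^{2} e^{- a t^{2}} \, dt = \frac{\sqrt{\pi}}{2 a^{\frac{3}{2}}}.$$

The integral on the left is $-I$, so $I = - \frac{\sqrt{\pi}}{2 a^{\frac{3}{2}}}$.

Setting $a = \frac{5}{6}$:
$$I = - \frac{3 \sqrt{30} \sqrt{\pi}}{25}.$$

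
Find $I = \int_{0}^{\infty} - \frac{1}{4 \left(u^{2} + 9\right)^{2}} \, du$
$- \frac{\pi}{432}$

Begin with the known result
$$J(a) = \int_{0}^{\infty} - \frac{1}{4 \left(a^{2} + u^{2}\right)} \, du = - \frac{\pi}{8 a}.$$

Differentiating under the integral sign with respect to $a$,
$$\frac{dJ}{da} = \int_{0}^{\infty} \frac{a}{2 \left(a^{2} + u^{2}\right)^{2}} \, du = \frac{\pi}{8 a^{2}},$$
so $\int_{0}^{\infty} - \frac{1}{4 \left(a^{2} + u^{2}\right)^{2}} \, du = - \frac{\pi}{16 a^{3}}$.

Setting $a = 3$:
$$I = - \frac{\pi}{432}.$$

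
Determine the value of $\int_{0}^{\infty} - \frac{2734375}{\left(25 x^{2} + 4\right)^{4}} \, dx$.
$- \frac{2734375 \pi}{4096}$

Begin with the known result
$$J(a) = \int_{0}^{\infty} - \frac{7}{a^{2} + x^{2}} \, dx = - \frac{7 \pi}{2 a}.$$

Differentiating under the integral sign with respect to $a$,
$$\frac{dJ}{da} = \int_{0}^{\infty} \frac{14 a}{\left(a^{2} + x^{2}\right)^{2}} \, dx = \frac{7 \pi}{2 a^{2}},$$
so $\int_{0}^{\infty} - \frac{7}{\left(a^{2} + x^{2}\right)^{2}} \, dx = - \frac{7 \pi}{4 a^{3}}$.

Repeating — each differentiation of $1/(x^2+a^2)^j$ produces $-2ja/(x^2+a^2)^{j+1}$ — and dividing through by $-2ja$ at each step yields, after $3$ differentiations in total,
$$\int_{0}^{\infty} - \frac{7}{\left(a^{2} + x^{2}\right)^{4}} \, dx = - \frac{35 \pi}{32 a^{7}}.$$

Setting $a = \frac{2}{5}$:
$$I = - \frac{2734375 \pi}{4096}.$$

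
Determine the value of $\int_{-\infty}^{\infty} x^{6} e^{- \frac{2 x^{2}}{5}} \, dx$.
$\frac{1875 \sqrt{10} \sqrt{\pi}}{128}$

Begin with the known integral
$$J(a) = \int_{-\infty}^{\infty} e^{- a x^{2}} \, dx = \frac{\sqrt{\pi}}{\sqrt{a}}.$$

Differentiating under the integral sign brings down a factor of $(-x^2)$:
$$\frac{dJ}{da} = \int_{-\infty}^{\infty} - x^{2} e^{- a x^{2}} \, dx = - \frac{\sqrt{\pi}}{2 a^{\frac{3}{2}}}.$$

Repeating $3$ times in total — each differentiation brings down another $(-x^2)$ — gives
$$\frac{d^{3}J}{da^{3}} = \int_{-\infty}^{\infty} - x^{6} e^{- a x^{2}} \, dx = - \frac{15 \sqrt{\pi}}{8 a^{\frac{7}{2}}},$$
and the integrand here is $(-1)^{3}$ times the target integrand, so $I = (-1)^{3}\,\frac{d^{3}J}{da^{3}} = \frac{15 \sqrt{\pi}}{8 a^{\frac{7}{2}}}$.

Setting $a = \frac{2}{5}$:
$$I = \frac{1875 \sqrt{10} \sqrt{\pi}}{128}.$$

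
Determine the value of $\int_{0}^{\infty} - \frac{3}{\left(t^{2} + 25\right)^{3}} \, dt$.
$- \frac{9 \pi}{50000}$

Start from the standard arctangent integral
$$J(a) = \int_{0}^{\infty} - \frac{3}{a^{2} + t^{2}} \, dt = - \frac{3 \pi}{2 a}.$$

Differentiating under the integral sign with respect to $a$,
$$\frac{dJ}{da} = \int_{0}^{\infty} \frac{6 a}{\left(a^{2} + t^{2}\right)^{2}} \, dt = \frac{3 \pi}{2 a^{2}},$$
so $\int_{0}^{\infty} - \frac{3}{\left(a^{2} + t^{2}\right)^{2}} \, dt = - \frac{3 \pi}{4 a^{3}}$.

Repeating — each differentiation of $1/(t^2+a^2)^j$ produces $-2ja/(t^2+a^2)^{j+1}$ — and dividing through by $-2ja$ at each step yields, after $2$ differentiations in total,
$$\int_{0}^{\infty} - \frac{3}{\left(a^{2} + t^{2}\right)^{3}} \, dt = - \frac{9 \pi}{16 a^{5}}.$$

Setting $a = 5$:
$$I = - \frac{9 \pi}{50000}.$$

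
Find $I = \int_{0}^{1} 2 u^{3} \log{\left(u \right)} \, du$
$- \frac{1}{8}$

Begin with the known integral
$$J(a) = \int_{0}^{1} 2 u^{a} \, du = \frac{2}{a + 1}.$$

Differentiating under the integral sign brings down a factor of $\ln u$:
$$\frac{dJ}{da} = \int_{0}^{1} 2 u^{a} \log{\left(u \right)} \, du = - \frac{2}{\left(a + 1\right)^{2}}.$$

The integral on the left is $I$, so $I = - \frac{2}{\left(a + 1\right)^{2}}$.

Setting $a = 3$:
$$I = - \frac{1}{8}.$$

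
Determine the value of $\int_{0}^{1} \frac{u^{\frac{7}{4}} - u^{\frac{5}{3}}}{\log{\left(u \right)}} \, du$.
$- \log{\left(\frac{32}{33} \right)}$

Replace the exponent $\frac{5}{3}$ by a parameter $a$: let $I(a) = \int_{0}^{1} \frac{u^{\frac{7}{4}} - u^{a}}{\log{\left(u \right)}} \, du$.

Since $\dfrac{\partial}{\partial a}\,u^{a} = u^{a} \ln u$, the $\ln u$ in the denominator cancels and
$$\frac{dI}{da} = \int_{0}^{1} -1 u^{a} \, du = -1 \left[\frac{u^{a+1}}{a+1}\right]_0^1 = - \frac{1}{a + 1}.$$

Integrating with respect to $a$ gives $I(a) = - \log{\left(\frac{4 a}{11} + \frac{4}{11} \right)} + C$.

At $a = \frac{7}{4}$ the integrand is identically $0$, so $I(\frac{7}{4}) = 0$. The closed form gives $0$, hence $C = 0$.

Setting $a = \frac{5}{3}$:
$$I = - \log{\left(\frac{32}{33} \right)}.$$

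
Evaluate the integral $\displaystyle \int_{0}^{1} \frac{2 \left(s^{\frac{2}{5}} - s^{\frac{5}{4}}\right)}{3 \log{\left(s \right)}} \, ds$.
$\log{\left(\frac{2 \sqrt[3]{4410}}{45} \right)}$

Replace the exponent $\frac{5}{4}$ by a parameter $a$: let $I(a) = \int_{0}^{1} \frac{2 \left(s^{\frac{2}{5}} - s^{a}\right)}{3 \log{\left(s \right)}} \, ds$.

Since $\dfrac{\partial}{\partial a}\,s^{a} = s^{a} \ln s$, the $\ln s$ in the denominator cancels and
$$\frac{dI}{da} = \int_{0}^{1} - \frac{2}{3} s^{a} \, ds = - \frac{2}{3} \left[\frac{s^{a+1}}{a+1}\right]_0^1 = - \frac{2}{3 a + 3}.$$

Integrating with respect to $a$ gives $I(a) = - \frac{2 \log{\left(a + 1 \right)}}{3} - \frac{2 \log{\left(5 \right)}}{3} + \frac{2 \log{\left(7 \right)}}{3} + C$.

At $a = \frac{2}{5}$ the integrand is identically $0$, so $I(\frac{2}{5}) = 0$. The closed form gives $0$, hence $C = 0$.

Setting $a = \frac{5}{4}$:
$$I = \log{\left(\frac{2 \sqrt[3]{4410}}{45} \right)}.$$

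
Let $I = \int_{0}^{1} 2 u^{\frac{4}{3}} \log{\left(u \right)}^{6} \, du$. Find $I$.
$\frac{3149280}{823543}$

Start from the elementary integral
$$J(a) = \int_{0}^{1} 2 u^{a} \, du = \frac{2}{a + 1}.$$

Differentiating under the integral sign brings down a factor of $\ln u$:
$$\frac{dJ}{da} = \int_{0}^{1} 2 u^{a} \log{\left(u \right)} \, du = - \frac{2}{\left(a + 1\right)^{2}}.$$

Repeating $6$ times in total — each differentiation brings down another $\ln u$ — gives
$$\frac{d^{6}J}{da^{6}} = \int_{0}^{1} 2 u^{a} \log{\left(u \right)}^{6} \, du = \frac{1440}{\left(a + 1\right)^{7}},$$
and the integrand here is exactly the target integrand, so $I = \frac{1440}{\left(a + 1\right)^{7}}$.

Setting $a = \frac{4}{3}$:
$$I = \frac{3149280}{823543}.$$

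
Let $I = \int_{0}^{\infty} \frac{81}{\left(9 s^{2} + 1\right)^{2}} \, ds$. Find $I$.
$\frac{27 \pi}{4}$

Recall the elementary integral
$$J(a) = \int_{0}^{\infty} \frac{1}{a^{2} + s^{2}} \, ds = \frac{\pi}{2 a}.$$

Differentiating under the integral sign with respect to $a$,
$$\frac{dJ}{da} = \int_{0}^{\infty} - \frac{2 a}{\left(a^{2} + s^{2}\right)^{2}} \, ds = - \frac{\pi}{2 a^{2}},$$
so $\int_{0}^{\infty} \frac{1}{\left(a^{2} + s^{2}\right)^{2}} \, ds = \frac{\pi}{4 a^{3}}$.

Setting $a = \frac{1}{3}$:
$$I = \frac{27 \pi}{4}.$$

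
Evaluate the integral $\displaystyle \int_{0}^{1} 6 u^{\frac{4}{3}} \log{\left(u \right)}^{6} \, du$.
$\frac{9447840}{823543}$

Consider the simpler parametrised integral
$$J(a) = \int_{0}^{1} 6 u^{a} \, du = \frac{6}{a + 1}.$$

Differentiating under the integral sign brings down a factor of $\ln u$:
$$\frac{dJ}{da} = \int_{0}^{1} 6 u^{a} \log{\left(u \right)} \, du = - \frac{6}{\left(a + 1\right)^{2}}.$$

Repeating $6$ times in total — each differentiation brings down another $\ln u$ — gives
$$\frac{d^{6}J}{da^{6}} = \int_{0}^{1} 6 u^{a} \log{\left(u \right)}^{6} \, du = \frac{4320}{\left(a + 1\right)^{7}},$$
and the integrand here is exactly the target integrand, so $I = \frac{4320}{\left(a + 1\right)^{7}}$.

Setting $a = \frac{4}{3}$:
$$I = \frac{9447840}{823543}.$$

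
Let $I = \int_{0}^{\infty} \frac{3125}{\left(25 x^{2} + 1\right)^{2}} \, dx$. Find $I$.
$\frac{625 \pi}{4}$

Recall the elementary integral
$$J(a) = \int_{0}^{\infty} \frac{5}{a^{2} + x^{2}} \, dx = \frac{5 \pi}{2 a}.$$

Differentiating under the integral sign with respect to $a$,
$$\frac{dJ}{da} = \int_{0}^{\infty} - \frac{10 a}{\left(a^{2} + x^{2}\right)^{2}} \, dx = - \frac{5 \pi}{2 a^{2}},$$
so $\int_{0}^{\infty} \frac{5}{\left(a^{2} + x^{2}\right)^{2}} \, dx = \frac{5 \pi}{4 a^{3}}$.

Setting $a = \frac{1}{5}$:
$$I = \frac{625 \pi}{4}.$$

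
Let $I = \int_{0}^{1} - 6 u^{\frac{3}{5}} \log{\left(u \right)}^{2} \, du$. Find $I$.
$- \frac{375}{128}$

Begin with the known integral
$$J(a) = \int_{0}^{1} - 6 u^{a} \, du = - \frac{6}{a + 1}.$$

Differentiating under the integral sign brings down a factor of $\ln u$:
$$\frac{dJ}{da} = \int_{0}^{1} - 6 u^{a} \log{\left(u \right)} \, du = \frac{6}{\left(a + 1\right)^{2}}.$$

Repeating twice in total — each differentiation brings down another $\ln u$ — gives
$$\frac{d^{2}J}{da^{2}} = \int_{0}^{1} - 6 u^{a} \log{\left(u \right)}^{2} \, du = - \frac{12}{\left(a + 1\right)^{3}},$$
and the integrand here is exactly the target integrand, so $I = - \frac{12}{\left(a + 1\right)^{3}}$.

Setting $a = \frac{3}{5}$:
$$I = - \frac{375}{128}.$$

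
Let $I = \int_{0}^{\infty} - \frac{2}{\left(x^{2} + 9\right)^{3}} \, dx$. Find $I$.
$- \frac{\pi}{648}$

Begin with the known result
$$J(a) = \int_{0}^{\infty} - \frac{2}{a^{2} + x^{2}} \, dx = - \frac{\pi}{a}.$$

Differentiating under the integral sign with respect to $a$,
$$\frac{dJ}{da} = \int_{0}^{\infty} \frac{4 a}{\left(a^{2} + x^{2}\right)^{2}} \, dx = \frac{\pi}{a^{2}},$$
so $\int_{0}^{\infty} - \frac{2}{\left(a^{2} + x^{2}\right)^{2}} \, dx = - \frac{\pi}{2 a^{3}}$.

Repeating — each differentiation of $1/(x^2+a^2)^j$ produces $-2ja/(x^2+a^2)^{j+1}$ — and dividing through by $-2ja$ at each step yields, after $2$ differentiations in total,
$$\int_{0}^{\infty} - \frac{2}{\left(a^{2} + x^{2}\right)^{3}} \, dx = - \frac{3 \pi}{8 a^{5}}.$$

Setting $a = 3$:
$$I = - \frac{\pi}{648}.$$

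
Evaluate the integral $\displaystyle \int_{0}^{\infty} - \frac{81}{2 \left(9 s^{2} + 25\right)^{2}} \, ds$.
$- \frac{27 \pi}{1000}$

Begin with the known result
$$J(a) = \int_{0}^{\infty} - \frac{1}{2 \left(a^{2} + s^{2}\right)} \, ds = - \frac{\pi}{4 a}.$$

Differentiating under the integral sign with respect to $a$,
$$\frac{dJ}{da} = \int_{0}^{\infty} \frac{a}{\left(a^{2} + s^{2}\right)^{2}} \, ds = \frac{\pi}{4 a^{2}},$$
so $\int_{0}^{\infty} - \frac{1}{2 \left(a^{2} + s^{2}\right)^{2}} \, ds = - \frac{\pi}{8 a^{3}}$.

Setting $a = \frac{5}{3}$:
$$I = - \frac{27 \pi}{1000}.$$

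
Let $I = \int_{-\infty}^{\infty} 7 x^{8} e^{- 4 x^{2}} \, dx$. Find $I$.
$\frac{735 \sqrt{\pi}}{8192}$

Start from the elementary integral
$$J(a) = \int_{-\infty}^{\infty} 7 e^{- a x^{2}} \, dx = \frac{7 \sqrt{\pi}}{\sqrt{a}}.$$

Differentiating under the integral sign brings down a factor of $(-x^2)$:
$$\frac{dJ}{da} = \int_{-\infty}^{\infty} - 7 x^{2} e^{- a x^{2}} \, dx = - \frac{7 \sqrt{\pi}}{2 a^{\frac{3}{2}}}.$$

Repeating $4$ times in total — each differentiation brings down another $(-x^2)$ — gives
$$\frac{d^{4}J}{da^{4}} = \int_{-\infty}^{\infty} 7 x^{8} e^{- a x^{2}} \, dx = \frac{735 \sqrt{\pi}}{16 a^{\frac{9}{2}}},$$
and the integrand here is exactly the target integrand, so $I = \frac{735 \sqrt{\pi}}{16 a^{\frac{9}{2}}}$.

Setting $a = 4$:
$$I = \frac{735 \sqrt{\pi}}{8192}.$$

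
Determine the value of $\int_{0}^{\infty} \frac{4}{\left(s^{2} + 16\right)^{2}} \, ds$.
$\frac{\pi}{64}$

Begin with the known result
$$J(a) = \int_{0}^{\infty} \frac{4}{a^{2} + s^{2}} \, ds = \frac{2 \pi}{a}.$$

Differentiating under the integral sign with respect to $a$,
$$\frac{dJ}{da} = \int_{0}^{\infty} - \frac{8 a}{\left(a^{2} + s^{2}\right)^{2}} \, ds = - \frac{2 \pi}{a^{2}},$$
so $\int_{0}^{\infty} \frac{4}{\left(a^{2} + s^{2}\right)^{2}} \, ds = \frac{\pi}{a^{3}}$.

Setting $a = 4$:
$$I = \frac{\pi}{64}.$$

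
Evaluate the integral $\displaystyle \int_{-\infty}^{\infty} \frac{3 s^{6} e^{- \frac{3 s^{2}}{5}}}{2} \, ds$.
$\frac{625 \sqrt{15} \sqrt{\pi}}{144}$

Start from the elementary integral
$$J(a) = \int_{-\infty}^{\infty} \frac{3 e^{- a s^{2}}}{2} \, ds = \frac{3 \sqrt{\pi}}{2 \sqrt{a}}.$$

Differentiating under the integral sign brings down a factor of $(-s^2)$:
$$\frac{dJ}{da} = \int_{-\infty}^{\infty} - \frac{3 s^{2} e^{- a s^{2}}}{2} \, ds = - \frac{3 \sqrt{\pi}}{4 a^{\frac{3}{2}}}.$$

Repeating $3$ times in total — each differentiation brings down another $(-s^2)$ — gives
$$\frac{d^{3}J}{da^{3}} = \int_{-\infty}^{\infty} - \frac{3 s^{6} e^{- a s^{2}}}{2} \, ds = - \frac{45 \sqrt{\pi}}{16 a^{\frac{7}{2}}},$$
and the integrand here is $(-1)^{3}$ times the target integrand, so $I = (-1)^{3}\,\frac{d^{3}J}{da^{3}} = \frac{45 \sqrt{\pi}}{16 a^{\frac{7}{2}}}$.

Setting $a = \frac{3}{5}$:
$$I = \frac{625 \sqrt{15} \sqrt{\pi}}{144}.$$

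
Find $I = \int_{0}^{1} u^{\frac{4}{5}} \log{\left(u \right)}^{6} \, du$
$\frac{6250000}{531441}$

Consider the simpler parametrised integral
$$J(a) = \int_{0}^{1} u^{a} \, du = \frac{1}{a + 1}.$$

Differentiating under the integral sign brings down a factor of $\ln u$:
$$\frac{dJ}{da} = \int_{0}^{1} u^{a} \log{\left(u \right)} \, du = - \frac{1}{\left(a + 1\right)^{2}}.$$

Repeating $6$ times in total — each differentiation brings down another $\ln u$ — gives
$$\frac{d^{6}J}{da^{6}} = \int_{0}^{1} u^{a} \log{\left(u \right)}^{6} \, du = \frac{720}{\left(a + 1\right)^{7}},$$
and the integrand here is exactly the target integrand, so $I = \frac{720}{\left(a + 1\right)^{7}}$.

Setting $a = \frac{4}{5}$:
$$I = \frac{6250000}{531441}.$$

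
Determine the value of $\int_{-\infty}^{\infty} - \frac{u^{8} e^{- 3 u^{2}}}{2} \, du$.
$- \frac{35 \sqrt{3} \sqrt{\pi}}{2592}$

Begin with the known integral
$$J(a) = \int_{-\infty}^{\infty} - \frac{e^{- a u^{2}}}{2} \, du = - \frac{\sqrt{\pi}}{2 \sqrt{a}}.$$

Differentiating under the integral sign brings down a factor of $(-u^2)$:
$$\frac{dJ}{da} = \int_{-\infty}^{\infty} \frac{u^{2} e^{- a u^{2}}}{2} \, du = \frac{\sqrt{\pi}}{4 a^{\frac{3}{2}}}.$$

Repeating $4$ times in total — each differentiation brings down another $(-u^2)$ — gives
$$\frac{d^{4}J}{da^{4}} = \int_{-\infty}^{\infty} - \frac{u^{8} e^{- a u^{2}}}{2} \, du = - \frac{105 \sqrt{\pi}}{32 a^{\frac{9}{2}}},$$
and the integrand here is exactly the target integrand, so $I = - \frac{105 \sqrt{\pi}}{32 a^{\frac{9}{2}}}$.

Setting $a = 3$:
$$I = - \frac{35 \sqrt{3} \sqrt{\pi}}{2592}.$$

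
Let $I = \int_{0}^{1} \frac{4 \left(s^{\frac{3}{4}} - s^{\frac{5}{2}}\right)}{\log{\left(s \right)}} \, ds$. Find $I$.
$- \log{\left(16 \right)}$

Consider the one-parameter family: let $I(a) = \int_{0}^{1} \frac{4 \left(- s^{\frac{5}{2}} + s^{a}\right)}{\log{\left(s \right)}} \, ds$.

Since $\dfrac{\partial}{\partial a}\,s^{a} = s^{a} \ln s$, the $\ln s$ in the denominator cancels and
$$\frac{dI}{da} = \int_{0}^{1} 4 s^{a} \, ds = 4 \left[\frac{s^{a+1}}{a+1}\right]_0^1 = \frac{4}{a + 1}.$$

Integrating with respect to $a$ gives $I(a) = \log{\left(\frac{16 \left(a + 1\right)^{4}}{2401} \right)} + C$.

At $a = \frac{5}{2}$ the integrand is identically $0$, so $I(\frac{5}{2}) = 0$. The closed form gives $0$, hence $C = 0$.

Setting $a = \frac{3}{4}$:
$$I = - \log{\left(16 \right)}.$$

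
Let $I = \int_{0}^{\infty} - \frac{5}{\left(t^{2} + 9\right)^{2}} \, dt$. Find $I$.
$- \frac{5 \pi}{108}$

Start from the standard arctangent integral
$$J(a) = \int_{0}^{\infty} - \frac{5}{a^{2} + t^{2}} \, dt = - \frac{5 \pi}{2 a}.$$

Differentiating under the integral sign with respect to $a$,
$$\frac{dJ}{da} = \int_{0}^{\infty} \frac{10 a}{\left(a^{2} + t^{2}\right)^{2}} \, dt = \frac{5 \pi}{2 a^{2}},$$
so $\int_{0}^{\infty} - \frac{5}{\left(a^{2} + t^{2}\right)^{2}} \, dt = - \frac{5 \pi}{4 a^{3}}$.

Setting $a = 3$:
$$I = - \frac{5 \pi}{108}.$$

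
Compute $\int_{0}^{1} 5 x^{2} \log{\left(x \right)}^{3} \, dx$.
$- \frac{10}{27}$

Start from the elementary integral
$$J(a) = \int_{0}^{1} 5 x^{a} \, dx = \frac{5}{a + 1}.$$

Differentiating under the integral sign brings down a factor of $\ln x$:
$$\frac{dJ}{da} = \int_{0}^{1} 5 x^{a} \log{\left(x \right)} \, dx = - \frac{5}{\left(a + 1\right)^{2}}.$$

Repeating $3$ times in total — each differentiation brings down another $\ln x$ — gives
$$\frac{d^{3}J}{da^{3}} = \int_{0}^{1} 5 x^{a} \log{\left(x \right)}^{3} \, dx = - \frac{30}{\left(a + 1\right)^{4}},$$
and the integrand here is exactly the target integrand, so $I = - \frac{30}{\left(a + 1\right)^{4}}$.

Setting $a = 2$:
$$I = - \frac{10}{27}.$$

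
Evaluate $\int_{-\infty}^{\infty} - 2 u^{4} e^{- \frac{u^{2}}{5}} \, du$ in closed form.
$- \frac{75 \sqrt{5} \sqrt{\pi}}{2}$

Begin with the known integral
$$J(a) = \int_{-\infty}^{\infty} - 2 e^{- a u^{2}} \, du = - \frac{2 \sqrt{\pi}}{\sqrt{a}}.$$

Differentiating under the integral sign brings down a factor of $(-u^2)$:
$$\frac{dJ}{da} = \int_{-\infty}^{\infty} 2 u^{2} e^{- a u^{2}} \, du = \frac{\sqrt{\pi}}{a^{\frac{3}{2}}}.$$

Repeating twice in total — each differentiation brings down another $(-u^2)$ — gives
$$\frac{d^{2}J}{da^{2}} = \int_{-\infty}^{\infty} - 2 u^{4} e^{- a u^{2}} \, du = - \frac{3 \sqrt{\pi}}{2 a^{\frac{5}{2}}},$$
and the integrand here is exactly the target integrand, so $I = - \frac{3 \sqrt{\pi}}{2 a^{\frac{5}{2}}}$.

Setting $a = \frac{1}{5}$:
$$I = - \frac{75 \sqrt{5} \sqrt{\pi}}{2}.$$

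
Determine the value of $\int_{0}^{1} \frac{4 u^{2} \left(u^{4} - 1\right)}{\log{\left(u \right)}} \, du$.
$\log{\left(\frac{2401}{81} \right)}$

Consider the one-parameter family: let $I(a) = \int_{0}^{1} \frac{4 \left(u^{6} - u^{a}\right)}{\log{\left(u \right)}} \, du$.

Since $\dfrac{\partial}{\partial a}\,u^{a} = u^{a} \ln u$, the $\ln u$ in the denominator cancels and
$$\frac{dI}{da} = \int_{0}^{1} -4 u^{a} \, du = -4 \left[\frac{u^{a+1}}{a+1}\right]_0^1 = - \frac{4}{a + 1}.$$

Integrating with respect to $a$ gives $I(a) = \log{\left(\frac{2401}{\left(a + 1\right)^{4}} \right)} + C$.

At $a = 6$ the integrand is identically $0$, so $I(6) = 0$. The closed form gives $0$, hence $C = 0$.

Setting $a = 2$:
$$I = \log{\left(\frac{2401}{81} \right)}.$$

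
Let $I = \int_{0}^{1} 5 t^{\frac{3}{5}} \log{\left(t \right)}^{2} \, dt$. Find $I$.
$\frac{625}{256}$

Consider the simpler parametrised integral
$$J(a) = \int_{0}^{1} 5 t^{a} \, dt = \frac{5}{a + 1}.$$

Differentiating under the integral sign brings down a factor of $\ln t$:
$$\frac{dJ}{da} = \int_{0}^{1} 5 t^{a} \log{\left(t \right)} \, dt = - \frac{5}{\left(a + 1\right)^{2}}.$$

Repeating twice in total — each differentiation brings down another $\ln t$ — gives
$$\frac{d^{2}J}{da^{2}} = \int_{0}^{1} 5 t^{a} \log{\left(t \right)}^{2} \, dt = \frac{10}{\left(a + 1\right)^{3}},$$
and the integrand here is exactly the target integrand, so $I = \frac{10}{\left(a + 1\right)^{3}}$.

Setting $a = \frac{3}{5}$:
$$I = \frac{625}{256}.$$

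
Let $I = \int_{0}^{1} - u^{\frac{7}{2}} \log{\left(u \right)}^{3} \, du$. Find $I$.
$\frac{32}{2187}$

Consider the simpler parametrised integral
$$J(a) = \int_{0}^{1} - u^{a} \, du = - \frac{1}{a + 1}.$$

Differentiating under the integral sign brings down a factor of $\ln u$:
$$\frac{dJ}{da} = \int_{0}^{1} - u^{a} \log{\left(u \right)} \, du = \frac{1}{\left(a + 1\right)^{2}}.$$

Repeating $3$ times in total — each differentiation brings down another $\ln u$ — gives
$$\frac{d^{3}J}{da^{3}} = \int_{0}^{1} - u^{a} \log{\left(u \right)}^{3} \, du = \frac{6}{\left(a + 1\right)^{4}},$$
and the integrand here is exactly the target integrand, so $I = \frac{6}{\left(a + 1\right)^{4}}$.

Setting $a = \frac{7}{2}$:
$$I = \frac{32}{2187}.$$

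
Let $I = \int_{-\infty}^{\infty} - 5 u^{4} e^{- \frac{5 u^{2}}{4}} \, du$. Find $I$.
$- \frac{24 \sqrt{5} \sqrt{\pi}}{25}$

Start from the elementary integral
$$J(a) = \int_{-\infty}^{\infty} - 5 e^{- a u^{2}} \, du = - \frac{5 \sqrt{\pi}}{\sqrt{a}}.$$

Differentiating under the integral sign brings down a factor of $(-u^2)$:
$$\frac{dJ}{da} = \int_{-\infty}^{\infty} 5 u^{2} e^{- a u^{2}} \, du = \frac{5 \sqrt{\pi}}{2 a^{\frac{3}{2}}}.$$

Repeating twice in total — each differentiation brings down another $(-u^2)$ — gives
$$\frac{d^{2}J}{da^{2}} = \int_{-\infty}^{\infty} - 5 u^{4} e^{- a u^{2}} \, du = - \frac{15 \sqrt{\pi}}{4 a^{\frac{5}{2}}},$$
and the integrand here is exactly the target integrand, so $I = - \frac{15 \sqrt{\pi}}{4 a^{\frac{5}{2}}}$.

Setting $a = \frac{5}{4}$:
$$I = - \frac{24 \sqrt{5} \sqrt{\pi}}{25}.$$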